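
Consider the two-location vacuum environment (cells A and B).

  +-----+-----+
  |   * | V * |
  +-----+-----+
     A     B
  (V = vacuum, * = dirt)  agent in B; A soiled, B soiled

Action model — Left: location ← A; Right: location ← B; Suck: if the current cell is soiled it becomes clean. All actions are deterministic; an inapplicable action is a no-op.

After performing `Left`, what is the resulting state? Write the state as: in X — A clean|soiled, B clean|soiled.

start: in B — A soiled, B soiled
[1] after Left: in A — A soiled, B soiled

in A — A soiled, B soiled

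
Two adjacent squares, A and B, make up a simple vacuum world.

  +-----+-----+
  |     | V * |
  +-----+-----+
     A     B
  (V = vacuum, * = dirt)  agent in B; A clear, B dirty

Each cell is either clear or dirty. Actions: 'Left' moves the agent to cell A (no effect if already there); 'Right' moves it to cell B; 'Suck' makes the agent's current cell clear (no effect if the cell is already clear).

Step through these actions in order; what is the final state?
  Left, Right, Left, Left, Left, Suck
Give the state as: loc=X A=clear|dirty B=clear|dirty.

loc=A A=clear B=dirty

[1] after Left: loc=A A=clear B=dirty
[2] after Right: loc=B A=clear B=dirty
[3] after Left: loc=A A=clear B=dirty
[4] after Left: loc=A A=clear B=dirty
[5] after Left: loc=A A=clear B=dirty
[6] after Suck: loc=A A=clear B=dirty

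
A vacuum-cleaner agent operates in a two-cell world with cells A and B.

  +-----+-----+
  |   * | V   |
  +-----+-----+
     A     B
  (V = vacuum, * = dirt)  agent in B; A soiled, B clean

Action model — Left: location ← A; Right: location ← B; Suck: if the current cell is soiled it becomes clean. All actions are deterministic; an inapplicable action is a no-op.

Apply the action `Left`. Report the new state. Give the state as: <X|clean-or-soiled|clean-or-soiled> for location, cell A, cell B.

start: <B|soiled|clean>
t=1 Left ⇒ <A|soiled|clean>

<A|soiled|clean>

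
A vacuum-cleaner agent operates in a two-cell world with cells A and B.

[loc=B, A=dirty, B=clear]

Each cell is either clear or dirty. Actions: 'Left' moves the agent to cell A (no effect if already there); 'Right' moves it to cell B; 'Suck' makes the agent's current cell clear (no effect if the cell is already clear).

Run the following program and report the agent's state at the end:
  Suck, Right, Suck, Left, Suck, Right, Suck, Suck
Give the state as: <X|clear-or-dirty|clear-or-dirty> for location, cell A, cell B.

Suck (#1): <B|dirty|clear>
Right (#2): <B|dirty|clear>
Suck (#3): <B|dirty|clear>
Left (#4): <A|dirty|clear>
Suck (#5): <A|clear|clear>
Right (#6): <B|clear|clear>
Suck (#7): <B|clear|clear>
Suck (#8): <B|clear|clear>

<B|clear|clear>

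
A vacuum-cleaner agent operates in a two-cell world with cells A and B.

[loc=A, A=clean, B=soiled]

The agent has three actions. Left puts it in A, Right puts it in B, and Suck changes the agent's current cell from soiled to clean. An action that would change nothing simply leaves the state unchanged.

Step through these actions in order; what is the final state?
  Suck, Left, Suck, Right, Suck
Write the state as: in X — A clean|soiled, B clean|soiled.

in B — A clean, B clean

1) do Suck; now in A — A clean, B soiled
2) do Left; now in A — A clean, B soiled
3) do Suck; now in A — A clean, B soiled
4) do Right; now in B — A clean, B soiled
5) do Suck; now in B — A clean, B clean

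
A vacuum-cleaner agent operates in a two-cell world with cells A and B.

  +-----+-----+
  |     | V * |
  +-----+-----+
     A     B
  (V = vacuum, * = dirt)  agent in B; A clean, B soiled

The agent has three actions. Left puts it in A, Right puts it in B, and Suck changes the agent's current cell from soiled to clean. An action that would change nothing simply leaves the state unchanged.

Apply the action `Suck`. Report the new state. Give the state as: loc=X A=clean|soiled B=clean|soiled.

start: loc=B A=clean B=soiled
Suck (#1): loc=B A=clean B=clean

loc=B A=clean B=clean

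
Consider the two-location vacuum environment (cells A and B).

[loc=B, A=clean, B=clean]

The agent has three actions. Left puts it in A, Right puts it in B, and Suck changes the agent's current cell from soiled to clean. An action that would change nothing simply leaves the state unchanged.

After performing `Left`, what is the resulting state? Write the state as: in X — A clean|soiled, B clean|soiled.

start: in B — A clean, B clean
1. Left → in A — A clean, B clean

in A — A clean, B clean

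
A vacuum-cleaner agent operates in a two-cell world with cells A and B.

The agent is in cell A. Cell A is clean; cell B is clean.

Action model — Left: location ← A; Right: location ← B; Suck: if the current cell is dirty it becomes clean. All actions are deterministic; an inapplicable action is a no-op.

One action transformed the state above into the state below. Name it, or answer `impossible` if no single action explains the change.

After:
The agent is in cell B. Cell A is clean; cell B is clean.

try  Left: (A; A:clean, B:clean)
try Right: (B; A:clean, B:clean)  ← match
try  Suck: (A; A:clean, B:clean)

Right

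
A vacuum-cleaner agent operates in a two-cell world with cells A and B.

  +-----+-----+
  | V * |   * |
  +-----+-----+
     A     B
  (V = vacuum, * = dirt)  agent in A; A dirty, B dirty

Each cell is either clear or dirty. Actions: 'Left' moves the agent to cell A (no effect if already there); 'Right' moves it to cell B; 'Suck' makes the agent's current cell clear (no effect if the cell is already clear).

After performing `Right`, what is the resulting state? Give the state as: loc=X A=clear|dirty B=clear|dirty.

loc=B A=dirty B=dirty

start: loc=A A=dirty B=dirty
Right (#1): loc=B A=dirty B=dirty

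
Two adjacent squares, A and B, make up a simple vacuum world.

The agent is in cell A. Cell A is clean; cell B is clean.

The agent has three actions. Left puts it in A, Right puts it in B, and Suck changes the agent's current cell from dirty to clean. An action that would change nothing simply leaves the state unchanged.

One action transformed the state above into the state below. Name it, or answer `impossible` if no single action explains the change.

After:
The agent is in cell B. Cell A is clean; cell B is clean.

try  Left: loc=A A=clean B=clean
try Right: loc=B A=clean B=clean  ← match
try  Suck: loc=A A=clean B=clean

Right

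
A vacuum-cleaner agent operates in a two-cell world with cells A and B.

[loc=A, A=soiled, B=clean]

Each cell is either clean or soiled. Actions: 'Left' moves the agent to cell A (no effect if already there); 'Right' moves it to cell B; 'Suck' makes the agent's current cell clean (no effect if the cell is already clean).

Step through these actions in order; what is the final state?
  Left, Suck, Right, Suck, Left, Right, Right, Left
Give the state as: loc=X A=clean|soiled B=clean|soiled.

[1] after Left: loc=A A=soiled B=clean
[2] after Suck: loc=A A=clean B=clean
[3] after Right: loc=B A=clean B=clean
[4] after Suck: loc=B A=clean B=clean
[5] after Left: loc=A A=clean B=clean
[6] after Right: loc=B A=clean B=clean
[7] after Right: loc=B A=clean B=clean
[8] after Left: loc=A A=clean B=clean

loc=A A=clean B=clean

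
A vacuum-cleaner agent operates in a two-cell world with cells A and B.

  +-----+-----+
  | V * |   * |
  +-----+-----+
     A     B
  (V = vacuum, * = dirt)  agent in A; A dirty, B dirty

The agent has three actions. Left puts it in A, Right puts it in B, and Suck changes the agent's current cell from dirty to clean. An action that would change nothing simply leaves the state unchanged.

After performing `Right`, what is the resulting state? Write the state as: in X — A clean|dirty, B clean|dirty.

in B — A dirty, B dirty

start: in A — A dirty, B dirty
1. Right → in B — A dirty, B dirty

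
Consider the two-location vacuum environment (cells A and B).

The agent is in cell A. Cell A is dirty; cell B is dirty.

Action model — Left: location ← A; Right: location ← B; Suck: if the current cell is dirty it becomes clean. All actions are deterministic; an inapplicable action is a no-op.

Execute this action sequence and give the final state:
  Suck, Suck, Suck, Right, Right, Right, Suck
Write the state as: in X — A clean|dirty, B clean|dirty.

in B — A clean, B clean

Suck (#1): in A — A clean, B dirty
Suck (#2): in A — A clean, B dirty
Suck (#3): in A — A clean, B dirty
Right (#4): in B — A clean, B dirty
Right (#5): in B — A clean, B dirty
Right (#6): in B — A clean, B dirty
Suck (#7): in B — A clean, B clean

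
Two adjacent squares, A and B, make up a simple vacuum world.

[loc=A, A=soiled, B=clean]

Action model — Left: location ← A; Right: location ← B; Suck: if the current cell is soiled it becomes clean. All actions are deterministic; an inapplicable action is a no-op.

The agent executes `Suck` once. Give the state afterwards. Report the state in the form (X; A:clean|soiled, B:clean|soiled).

(A; A:clean, B:clean)

start: (A; A:soiled, B:clean)
1) do Suck; now (A; A:clean, B:clean)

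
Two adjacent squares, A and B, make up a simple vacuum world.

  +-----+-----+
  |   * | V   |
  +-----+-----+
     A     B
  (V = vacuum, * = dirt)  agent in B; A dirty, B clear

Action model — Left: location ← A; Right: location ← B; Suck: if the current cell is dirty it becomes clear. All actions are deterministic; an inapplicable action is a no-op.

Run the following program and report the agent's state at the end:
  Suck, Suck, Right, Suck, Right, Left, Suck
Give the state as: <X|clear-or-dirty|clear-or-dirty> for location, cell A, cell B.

<A|clear|clear>

1. Suck → <B|dirty|clear>
2. Suck → <B|dirty|clear>
3. Right → <B|dirty|clear>
4. Suck → <B|dirty|clear>
5. Right → <B|dirty|clear>
6. Left → <A|dirty|clear>
7. Suck → <A|clear|clear>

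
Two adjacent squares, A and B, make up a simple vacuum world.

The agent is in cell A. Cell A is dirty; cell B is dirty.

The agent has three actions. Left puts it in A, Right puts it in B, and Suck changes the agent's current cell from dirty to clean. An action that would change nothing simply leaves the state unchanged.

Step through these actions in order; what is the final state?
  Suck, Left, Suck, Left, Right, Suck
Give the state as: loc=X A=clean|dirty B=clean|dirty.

step 1/6 (Suck): loc=A A=clean B=dirty
step 2/6 (Left): loc=A A=clean B=dirty
step 3/6 (Suck): loc=A A=clean B=dirty
step 4/6 (Left): loc=A A=clean B=dirty
step 5/6 (Right): loc=B A=clean B=dirty
step 6/6 (Suck): loc=B A=clean B=clean

loc=B A=clean B=clean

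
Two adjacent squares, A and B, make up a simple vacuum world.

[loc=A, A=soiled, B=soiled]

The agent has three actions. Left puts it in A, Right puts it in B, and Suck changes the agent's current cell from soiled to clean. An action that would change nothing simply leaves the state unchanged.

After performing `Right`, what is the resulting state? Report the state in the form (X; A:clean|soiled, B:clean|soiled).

(B; A:soiled, B:soiled)

start: (A; A:soiled, B:soiled)
step 1/1 (Right): (B; A:soiled, B:soiled)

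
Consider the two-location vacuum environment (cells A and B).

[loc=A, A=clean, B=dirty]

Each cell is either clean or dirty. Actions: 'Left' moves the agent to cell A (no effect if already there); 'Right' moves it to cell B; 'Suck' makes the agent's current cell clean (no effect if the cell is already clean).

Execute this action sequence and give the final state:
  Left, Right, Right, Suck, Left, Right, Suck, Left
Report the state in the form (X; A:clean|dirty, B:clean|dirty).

(A; A:clean, B:clean)

Left (#1): (A; A:clean, B:dirty)
Right (#2): (B; A:clean, B:dirty)
Right (#3): (B; A:clean, B:dirty)
Suck (#4): (B; A:clean, B:clean)
Left (#5): (A; A:clean, B:clean)
Right (#6): (B; A:clean, B:clean)
Suck (#7): (B; A:clean, B:clean)
Left (#8): (A; A:clean, B:clean)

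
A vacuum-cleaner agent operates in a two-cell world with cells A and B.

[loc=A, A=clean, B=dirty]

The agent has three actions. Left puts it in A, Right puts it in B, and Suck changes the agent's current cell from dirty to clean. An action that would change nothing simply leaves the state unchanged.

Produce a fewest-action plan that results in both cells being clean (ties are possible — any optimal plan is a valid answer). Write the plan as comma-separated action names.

t=1 Right ⇒ in B — A clean, B dirty
t=2 Suck ⇒ in B — A clean, B clean
min 2: go B then Suck

Right, Suck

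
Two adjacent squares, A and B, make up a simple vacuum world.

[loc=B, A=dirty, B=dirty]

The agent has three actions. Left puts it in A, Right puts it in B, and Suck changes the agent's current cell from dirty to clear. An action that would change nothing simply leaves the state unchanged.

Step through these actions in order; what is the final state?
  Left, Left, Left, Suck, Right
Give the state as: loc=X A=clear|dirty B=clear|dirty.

loc=B A=clear B=dirty

1. Left → loc=A A=dirty B=dirty
2. Left → loc=A A=dirty B=dirty
3. Left → loc=A A=dirty B=dirty
4. Suck → loc=A A=clear B=dirty
5. Right → loc=B A=clear B=dirty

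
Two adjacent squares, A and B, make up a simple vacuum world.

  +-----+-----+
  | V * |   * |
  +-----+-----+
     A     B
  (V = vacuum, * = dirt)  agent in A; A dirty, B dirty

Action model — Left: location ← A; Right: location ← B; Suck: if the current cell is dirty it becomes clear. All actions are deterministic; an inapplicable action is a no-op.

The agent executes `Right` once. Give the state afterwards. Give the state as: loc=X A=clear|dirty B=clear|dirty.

start: loc=A A=dirty B=dirty
[1] after Right: loc=B A=dirty B=dirty

loc=B A=dirty B=dirty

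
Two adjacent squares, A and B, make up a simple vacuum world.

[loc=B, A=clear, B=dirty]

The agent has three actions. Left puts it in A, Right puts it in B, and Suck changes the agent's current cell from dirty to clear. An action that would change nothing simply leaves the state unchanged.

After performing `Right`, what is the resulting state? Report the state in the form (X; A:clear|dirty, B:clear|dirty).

start: (B; A:clear, B:dirty)
[1] after Right: (B; A:clear, B:dirty)

(B; A:clear, B:dirty)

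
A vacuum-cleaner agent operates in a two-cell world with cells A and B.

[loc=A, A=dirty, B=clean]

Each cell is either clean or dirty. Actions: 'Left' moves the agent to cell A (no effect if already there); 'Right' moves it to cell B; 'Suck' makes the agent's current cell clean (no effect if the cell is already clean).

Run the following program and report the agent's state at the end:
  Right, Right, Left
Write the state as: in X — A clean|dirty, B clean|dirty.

Right (#1): in B — A dirty, B clean
Right (#2): in B — A dirty, B clean
Left (#3): in A — A dirty, B clean

in A — A dirty, B clean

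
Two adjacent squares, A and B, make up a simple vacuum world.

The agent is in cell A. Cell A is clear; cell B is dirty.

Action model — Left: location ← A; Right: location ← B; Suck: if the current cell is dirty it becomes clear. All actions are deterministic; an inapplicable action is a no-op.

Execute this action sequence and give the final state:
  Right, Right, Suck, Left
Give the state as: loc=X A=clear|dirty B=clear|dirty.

[1] after Right: loc=B A=clear B=dirty
[2] after Right: loc=B A=clear B=dirty
[3] after Suck: loc=B A=clear B=clear
[4] after Left: loc=A A=clear B=clear

loc=A A=clear B=clear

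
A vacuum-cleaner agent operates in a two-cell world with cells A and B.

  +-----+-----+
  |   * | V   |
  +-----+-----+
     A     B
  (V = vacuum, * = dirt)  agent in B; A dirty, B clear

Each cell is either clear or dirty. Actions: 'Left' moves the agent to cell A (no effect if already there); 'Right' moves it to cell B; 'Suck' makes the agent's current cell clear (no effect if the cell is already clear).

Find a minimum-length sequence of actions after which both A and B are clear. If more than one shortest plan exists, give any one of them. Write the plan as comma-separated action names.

Left, Suck

t=1 Left ⇒ loc=A A=dirty B=clear
t=2 Suck ⇒ loc=A A=clear B=clear
min 2: go A then Suck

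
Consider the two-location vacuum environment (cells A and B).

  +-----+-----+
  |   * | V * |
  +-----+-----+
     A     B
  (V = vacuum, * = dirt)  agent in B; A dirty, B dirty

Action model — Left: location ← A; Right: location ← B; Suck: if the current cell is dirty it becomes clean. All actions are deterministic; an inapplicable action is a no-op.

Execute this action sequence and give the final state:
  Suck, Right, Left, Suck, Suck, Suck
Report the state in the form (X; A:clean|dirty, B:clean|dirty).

(A; A:clean, B:clean)

step 1/6 (Suck): (B; A:dirty, B:clean)
step 2/6 (Right): (B; A:dirty, B:clean)
step 3/6 (Left): (A; A:dirty, B:clean)
step 4/6 (Suck): (A; A:clean, B:clean)
step 5/6 (Suck): (A; A:clean, B:clean)
step 6/6 (Suck): (A; A:clean, B:clean)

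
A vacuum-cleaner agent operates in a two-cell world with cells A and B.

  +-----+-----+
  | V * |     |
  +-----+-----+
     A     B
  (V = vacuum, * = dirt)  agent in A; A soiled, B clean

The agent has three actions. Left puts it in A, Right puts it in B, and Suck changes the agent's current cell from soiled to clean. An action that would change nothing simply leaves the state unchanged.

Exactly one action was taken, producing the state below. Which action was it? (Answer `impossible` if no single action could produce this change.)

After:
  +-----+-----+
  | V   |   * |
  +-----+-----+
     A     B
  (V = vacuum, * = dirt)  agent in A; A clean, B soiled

try  Left: loc=A A=soiled B=clean
try Right: loc=B A=soiled B=clean
try  Suck: loc=A A=clean B=clean
no single action produces the after-state

impossible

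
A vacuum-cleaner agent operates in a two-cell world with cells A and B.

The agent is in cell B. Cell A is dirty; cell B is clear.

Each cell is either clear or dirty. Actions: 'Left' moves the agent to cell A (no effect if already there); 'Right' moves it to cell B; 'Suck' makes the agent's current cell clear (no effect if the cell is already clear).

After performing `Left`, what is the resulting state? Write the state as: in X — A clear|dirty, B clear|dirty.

in A — A dirty, B clear

start: in B — A dirty, B clear
Left (#1): in A — A dirty, B clear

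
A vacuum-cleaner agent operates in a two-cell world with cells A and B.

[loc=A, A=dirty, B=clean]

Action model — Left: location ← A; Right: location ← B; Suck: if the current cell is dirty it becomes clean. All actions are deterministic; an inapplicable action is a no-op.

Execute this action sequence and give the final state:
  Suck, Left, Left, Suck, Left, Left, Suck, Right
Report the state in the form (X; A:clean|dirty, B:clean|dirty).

step 1/8 (Suck): (A; A:clean, B:clean)
step 2/8 (Left): (A; A:clean, B:clean)
step 3/8 (Left): (A; A:clean, B:clean)
step 4/8 (Suck): (A; A:clean, B:clean)
step 5/8 (Left): (A; A:clean, B:clean)
step 6/8 (Left): (A; A:clean, B:clean)
step 7/8 (Suck): (A; A:clean, B:clean)
step 8/8 (Right): (B; A:clean, B:clean)

(B; A:clean, B:clean)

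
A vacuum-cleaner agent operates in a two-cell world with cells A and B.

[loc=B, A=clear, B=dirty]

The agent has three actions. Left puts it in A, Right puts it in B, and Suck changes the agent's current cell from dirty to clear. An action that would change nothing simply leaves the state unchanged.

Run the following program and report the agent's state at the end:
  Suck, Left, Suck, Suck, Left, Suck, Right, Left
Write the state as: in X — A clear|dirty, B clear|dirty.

in A — A clear, B clear

step 1/8 (Suck): in B — A clear, B clear
step 2/8 (Left): in A — A clear, B clear
step 3/8 (Suck): in A — A clear, B clear
step 4/8 (Suck): in A — A clear, B clear
step 5/8 (Left): in A — A clear, B clear
step 6/8 (Suck): in A — A clear, B clear
step 7/8 (Right): in B — A clear, B clear
step 8/8 (Left): in A — A clear, B clear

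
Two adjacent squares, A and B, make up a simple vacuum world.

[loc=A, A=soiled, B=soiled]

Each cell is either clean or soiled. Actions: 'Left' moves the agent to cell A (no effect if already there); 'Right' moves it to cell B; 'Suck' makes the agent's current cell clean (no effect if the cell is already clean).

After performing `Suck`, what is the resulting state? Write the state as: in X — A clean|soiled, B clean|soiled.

in A — A clean, B soiled

start: in A — A soiled, B soiled
step 1/1 (Suck): in A — A clean, B soiled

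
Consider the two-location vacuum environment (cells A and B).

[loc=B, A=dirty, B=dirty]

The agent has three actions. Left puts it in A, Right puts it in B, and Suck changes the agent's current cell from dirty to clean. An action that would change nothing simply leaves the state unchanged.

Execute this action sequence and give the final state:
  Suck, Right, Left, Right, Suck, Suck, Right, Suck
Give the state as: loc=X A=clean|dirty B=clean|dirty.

loc=B A=dirty B=clean

1. Suck → loc=B A=dirty B=clean
2. Right → loc=B A=dirty B=clean
3. Left → loc=A A=dirty B=clean
4. Right → loc=B A=dirty B=clean
5. Suck → loc=B A=dirty B=clean
6. Suck → loc=B A=dirty B=clean
7. Right → loc=B A=dirty B=clean
8. Suck → loc=B A=dirty B=clean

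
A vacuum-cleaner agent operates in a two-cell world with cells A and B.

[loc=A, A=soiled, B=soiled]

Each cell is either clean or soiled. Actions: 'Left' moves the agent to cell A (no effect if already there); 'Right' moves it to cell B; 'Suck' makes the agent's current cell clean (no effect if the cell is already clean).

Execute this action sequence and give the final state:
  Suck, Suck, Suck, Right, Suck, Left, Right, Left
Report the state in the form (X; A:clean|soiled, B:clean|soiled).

(A; A:clean, B:clean)

1) do Suck; now (A; A:clean, B:soiled)
2) do Suck; now (A; A:clean, B:soiled)
3) do Suck; now (A; A:clean, B:soiled)
4) do Right; now (B; A:clean, B:soiled)
5) do Suck; now (B; A:clean, B:clean)
6) do Left; now (A; A:clean, B:clean)
7) do Right; now (B; A:clean, B:clean)
8) do Left; now (A; A:clean, B:clean)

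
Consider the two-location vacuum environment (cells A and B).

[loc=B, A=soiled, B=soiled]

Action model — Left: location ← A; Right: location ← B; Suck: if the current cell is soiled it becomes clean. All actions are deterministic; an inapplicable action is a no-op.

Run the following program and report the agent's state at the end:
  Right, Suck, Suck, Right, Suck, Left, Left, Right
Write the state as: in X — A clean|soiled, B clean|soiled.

1) do Right; now in B — A soiled, B soiled
2) do Suck; now in B — A soiled, B clean
3) do Suck; now in B — A soiled, B clean
4) do Right; now in B — A soiled, B clean
5) do Suck; now in B — A soiled, B clean
6) do Left; now in A — A soiled, B clean
7) do Left; now in A — A soiled, B clean
8) do Right; now in B — A soiled, B clean

in B — A soiled, B clean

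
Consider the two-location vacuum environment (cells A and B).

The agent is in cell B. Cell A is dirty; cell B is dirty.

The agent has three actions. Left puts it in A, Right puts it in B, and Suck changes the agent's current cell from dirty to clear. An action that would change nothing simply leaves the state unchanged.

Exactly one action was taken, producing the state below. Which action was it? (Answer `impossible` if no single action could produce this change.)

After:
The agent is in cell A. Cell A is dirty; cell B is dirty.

try  Left: (A; A:dirty, B:dirty)  ← match
try Right: (B; A:dirty, B:dirty)
try  Suck: (B; A:dirty, B:clear)

Left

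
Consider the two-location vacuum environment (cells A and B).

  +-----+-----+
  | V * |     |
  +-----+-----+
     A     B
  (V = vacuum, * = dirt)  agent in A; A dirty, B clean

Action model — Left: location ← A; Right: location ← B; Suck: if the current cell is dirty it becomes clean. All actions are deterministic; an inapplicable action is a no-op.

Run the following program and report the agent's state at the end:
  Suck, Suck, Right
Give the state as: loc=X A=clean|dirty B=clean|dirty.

loc=B A=clean B=clean

1) do Suck; now loc=A A=clean B=clean
2) do Suck; now loc=A A=clean B=clean
3) do Right; now loc=B A=clean B=clean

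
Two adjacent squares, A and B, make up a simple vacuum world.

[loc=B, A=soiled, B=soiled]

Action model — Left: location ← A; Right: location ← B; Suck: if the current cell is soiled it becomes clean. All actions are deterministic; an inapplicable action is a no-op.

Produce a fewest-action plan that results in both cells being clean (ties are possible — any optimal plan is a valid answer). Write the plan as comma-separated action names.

step 1/3 (Suck): <B|soiled|clean>
step 2/3 (Left): <A|soiled|clean>
step 3/3 (Suck): <A|clean|clean>
min 3: Suck B + move + Suck A

Suck, Left, Suck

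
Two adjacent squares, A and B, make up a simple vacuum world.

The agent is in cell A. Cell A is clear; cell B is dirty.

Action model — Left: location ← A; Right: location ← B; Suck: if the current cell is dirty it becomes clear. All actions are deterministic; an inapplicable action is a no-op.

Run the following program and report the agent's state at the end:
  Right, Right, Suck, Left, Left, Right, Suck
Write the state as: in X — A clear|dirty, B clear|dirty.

1) do Right; now in B — A clear, B dirty
2) do Right; now in B — A clear, B dirty
3) do Suck; now in B — A clear, B clear
4) do Left; now in A — A clear, B clear
5) do Left; now in A — A clear, B clear
6) do Right; now in B — A clear, B clear
7) do Suck; now in B — A clear, B clear

in B — A clear, B clear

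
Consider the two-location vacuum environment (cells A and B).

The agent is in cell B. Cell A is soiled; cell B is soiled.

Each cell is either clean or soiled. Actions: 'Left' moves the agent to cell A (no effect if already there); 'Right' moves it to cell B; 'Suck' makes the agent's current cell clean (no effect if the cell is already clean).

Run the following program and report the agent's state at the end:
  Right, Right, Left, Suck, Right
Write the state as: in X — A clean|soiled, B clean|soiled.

t=1 Right ⇒ in B — A soiled, B soiled
t=2 Right ⇒ in B — A soiled, B soiled
t=3 Left ⇒ in A — A soiled, B soiled
t=4 Suck ⇒ in A — A clean, B soiled
t=5 Right ⇒ in B — A clean, B soiled

in B — A clean, B soiled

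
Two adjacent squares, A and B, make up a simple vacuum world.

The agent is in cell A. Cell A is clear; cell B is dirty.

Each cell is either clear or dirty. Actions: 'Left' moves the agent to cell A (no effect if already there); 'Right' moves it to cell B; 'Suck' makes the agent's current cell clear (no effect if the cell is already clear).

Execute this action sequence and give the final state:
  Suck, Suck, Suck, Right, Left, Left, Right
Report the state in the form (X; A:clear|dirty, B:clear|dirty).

step 1/7 (Suck): (A; A:clear, B:dirty)
step 2/7 (Suck): (A; A:clear, B:dirty)
step 3/7 (Suck): (A; A:clear, B:dirty)
step 4/7 (Right): (B; A:clear, B:dirty)
step 5/7 (Left): (A; A:clear, B:dirty)
step 6/7 (Left): (A; A:clear, B:dirty)
step 7/7 (Right): (B; A:clear, B:dirty)

(B; A:clear, B:dirty)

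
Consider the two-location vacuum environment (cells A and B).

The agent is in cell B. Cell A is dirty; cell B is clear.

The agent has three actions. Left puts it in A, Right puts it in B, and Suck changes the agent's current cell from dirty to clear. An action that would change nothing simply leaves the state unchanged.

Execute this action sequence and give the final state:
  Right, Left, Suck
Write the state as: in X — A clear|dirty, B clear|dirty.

[1] after Right: in B — A dirty, B clear
[2] after Left: in A — A dirty, B clear
[3] after Suck: in A — A clear, B clear

in A — A clear, B clear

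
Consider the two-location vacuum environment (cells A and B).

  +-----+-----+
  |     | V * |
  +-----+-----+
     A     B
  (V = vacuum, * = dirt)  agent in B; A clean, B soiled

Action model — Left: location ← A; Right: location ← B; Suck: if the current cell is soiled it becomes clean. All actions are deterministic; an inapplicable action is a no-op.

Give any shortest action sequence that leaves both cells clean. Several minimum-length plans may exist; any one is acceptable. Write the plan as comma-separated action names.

Suck

1) do Suck; now loc=B A=clean B=clean
min 1: B is soiled, one Suck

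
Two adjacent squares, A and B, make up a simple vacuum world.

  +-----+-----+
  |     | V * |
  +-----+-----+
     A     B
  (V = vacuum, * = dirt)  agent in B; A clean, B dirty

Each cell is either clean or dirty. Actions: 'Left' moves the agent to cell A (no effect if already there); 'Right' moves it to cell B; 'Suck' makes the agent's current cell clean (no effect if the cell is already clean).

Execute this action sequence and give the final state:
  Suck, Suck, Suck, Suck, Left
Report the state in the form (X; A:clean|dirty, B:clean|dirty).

(A; A:clean, B:clean)

1. Suck → (B; A:clean, B:clean)
2. Suck → (B; A:clean, B:clean)
3. Suck → (B; A:clean, B:clean)
4. Suck → (B; A:clean, B:clean)
5. Left → (A; A:clean, B:clean)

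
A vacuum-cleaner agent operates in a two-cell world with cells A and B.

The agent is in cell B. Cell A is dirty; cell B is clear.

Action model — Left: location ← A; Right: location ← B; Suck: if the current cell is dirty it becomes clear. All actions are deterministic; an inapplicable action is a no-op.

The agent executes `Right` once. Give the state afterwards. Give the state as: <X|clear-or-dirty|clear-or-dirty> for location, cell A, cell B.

start: <B|dirty|clear>
[1] after Right: <B|dirty|clear>

<B|dirty|clear>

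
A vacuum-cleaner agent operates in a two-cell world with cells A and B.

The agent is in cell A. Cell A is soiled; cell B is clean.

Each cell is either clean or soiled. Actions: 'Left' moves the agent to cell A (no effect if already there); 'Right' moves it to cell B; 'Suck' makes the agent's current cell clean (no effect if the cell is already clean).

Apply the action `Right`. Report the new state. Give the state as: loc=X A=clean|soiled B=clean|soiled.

start: loc=A A=soiled B=clean
step 1/1 (Right): loc=B A=soiled B=clean

loc=B A=soiled B=clean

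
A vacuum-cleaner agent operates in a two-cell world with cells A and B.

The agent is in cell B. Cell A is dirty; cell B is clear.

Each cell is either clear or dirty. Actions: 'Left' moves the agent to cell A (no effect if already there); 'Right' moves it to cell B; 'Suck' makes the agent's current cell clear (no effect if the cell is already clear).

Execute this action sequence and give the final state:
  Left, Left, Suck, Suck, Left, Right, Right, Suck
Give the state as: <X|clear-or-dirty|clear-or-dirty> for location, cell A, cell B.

<B|clear|clear>

1) do Left; now <A|dirty|clear>
2) do Left; now <A|dirty|clear>
3) do Suck; now <A|clear|clear>
4) do Suck; now <A|clear|clear>
5) do Left; now <A|clear|clear>
6) do Right; now <B|clear|clear>
7) do Right; now <B|clear|clear>
8) do Suck; now <B|clear|clear>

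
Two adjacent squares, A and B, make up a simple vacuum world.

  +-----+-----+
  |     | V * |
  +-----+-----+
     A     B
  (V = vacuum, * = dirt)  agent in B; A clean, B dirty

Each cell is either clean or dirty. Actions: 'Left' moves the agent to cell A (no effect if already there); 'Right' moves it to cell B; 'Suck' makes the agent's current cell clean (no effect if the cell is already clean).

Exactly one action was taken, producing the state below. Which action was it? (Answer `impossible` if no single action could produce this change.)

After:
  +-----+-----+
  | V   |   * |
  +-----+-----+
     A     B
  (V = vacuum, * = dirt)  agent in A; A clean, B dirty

Left

try  Left: (A; A:clean, B:dirty)  ← match
try Right: (B; A:clean, B:dirty)
try  Suck: (B; A:clean, B:clean)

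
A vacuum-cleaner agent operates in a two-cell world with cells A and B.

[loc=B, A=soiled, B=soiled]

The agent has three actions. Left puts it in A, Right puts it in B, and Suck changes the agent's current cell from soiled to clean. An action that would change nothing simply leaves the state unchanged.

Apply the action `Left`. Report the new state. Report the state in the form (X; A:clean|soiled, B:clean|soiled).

start: (B; A:soiled, B:soiled)
1. Left → (A; A:soiled, B:soiled)

(A; A:soiled, B:soiled)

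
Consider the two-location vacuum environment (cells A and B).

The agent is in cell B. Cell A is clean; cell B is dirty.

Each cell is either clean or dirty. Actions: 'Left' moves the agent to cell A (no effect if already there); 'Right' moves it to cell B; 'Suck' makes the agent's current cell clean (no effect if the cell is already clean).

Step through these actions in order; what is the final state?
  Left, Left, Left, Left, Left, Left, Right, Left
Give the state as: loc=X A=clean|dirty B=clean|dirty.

1) do Left; now loc=A A=clean B=dirty
2) do Left; now loc=A A=clean B=dirty
3) do Left; now loc=A A=clean B=dirty
4) do Left; now loc=A A=clean B=dirty
5) do Left; now loc=A A=clean B=dirty
6) do Left; now loc=A A=clean B=dirty
7) do Right; now loc=B A=clean B=dirty
8) do Left; now loc=A A=clean B=dirty

loc=A A=clean B=dirty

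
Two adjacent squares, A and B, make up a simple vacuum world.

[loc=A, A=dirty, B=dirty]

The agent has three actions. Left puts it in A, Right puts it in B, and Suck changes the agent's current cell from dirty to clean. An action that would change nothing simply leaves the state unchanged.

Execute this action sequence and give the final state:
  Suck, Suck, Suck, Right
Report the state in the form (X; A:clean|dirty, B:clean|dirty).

[1] after Suck: (A; A:clean, B:dirty)
[2] after Suck: (A; A:clean, B:dirty)
[3] after Suck: (A; A:clean, B:dirty)
[4] after Right: (B; A:clean, B:dirty)

(B; A:clean, B:dirty)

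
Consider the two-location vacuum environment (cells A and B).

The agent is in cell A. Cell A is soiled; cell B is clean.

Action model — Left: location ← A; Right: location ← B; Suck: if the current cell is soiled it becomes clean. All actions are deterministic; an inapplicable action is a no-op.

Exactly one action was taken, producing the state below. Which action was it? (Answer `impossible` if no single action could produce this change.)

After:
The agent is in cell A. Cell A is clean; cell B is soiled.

impossible

try  Left: <A|soiled|clean>
try Right: <B|soiled|clean>
try  Suck: <A|clean|clean>
no single action produces the after-state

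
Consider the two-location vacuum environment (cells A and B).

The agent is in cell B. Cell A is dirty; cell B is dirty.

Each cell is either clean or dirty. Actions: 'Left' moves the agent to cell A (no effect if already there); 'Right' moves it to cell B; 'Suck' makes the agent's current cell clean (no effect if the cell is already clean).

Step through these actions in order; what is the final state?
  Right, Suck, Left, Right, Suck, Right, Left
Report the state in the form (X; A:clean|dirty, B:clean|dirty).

(A; A:dirty, B:clean)

step 1/7 (Right): (B; A:dirty, B:dirty)
step 2/7 (Suck): (B; A:dirty, B:clean)
step 3/7 (Left): (A; A:dirty, B:clean)
step 4/7 (Right): (B; A:dirty, B:clean)
step 5/7 (Suck): (B; A:dirty, B:clean)
step 6/7 (Right): (B; A:dirty, B:clean)
step 7/7 (Left): (A; A:dirty, B:clean)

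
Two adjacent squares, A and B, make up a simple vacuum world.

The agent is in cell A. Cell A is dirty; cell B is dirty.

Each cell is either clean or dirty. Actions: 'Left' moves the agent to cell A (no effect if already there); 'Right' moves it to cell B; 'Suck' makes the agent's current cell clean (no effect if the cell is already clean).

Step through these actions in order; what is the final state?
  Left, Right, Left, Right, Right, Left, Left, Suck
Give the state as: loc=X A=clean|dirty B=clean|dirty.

loc=A A=clean B=dirty

[1] after Left: loc=A A=dirty B=dirty
[2] after Right: loc=B A=dirty B=dirty
[3] after Left: loc=A A=dirty B=dirty
[4] after Right: loc=B A=dirty B=dirty
[5] after Right: loc=B A=dirty B=dirty
[6] after Left: loc=A A=dirty B=dirty
[7] after Left: loc=A A=dirty B=dirty
[8] after Suck: loc=A A=clean B=dirty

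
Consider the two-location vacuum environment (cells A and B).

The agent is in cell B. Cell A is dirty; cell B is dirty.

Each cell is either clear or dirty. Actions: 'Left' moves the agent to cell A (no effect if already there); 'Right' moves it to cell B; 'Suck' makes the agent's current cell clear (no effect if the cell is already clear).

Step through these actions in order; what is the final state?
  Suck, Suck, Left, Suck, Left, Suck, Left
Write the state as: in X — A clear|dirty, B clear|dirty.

t=1 Suck ⇒ in B — A dirty, B clear
t=2 Suck ⇒ in B — A dirty, B clear
t=3 Left ⇒ in A — A dirty, B clear
t=4 Suck ⇒ in A — A clear, B clear
t=5 Left ⇒ in A — A clear, B clear
t=6 Suck ⇒ in A — A clear, B clear
t=7 Left ⇒ in A — A clear, B clear

in A — A clear, B clear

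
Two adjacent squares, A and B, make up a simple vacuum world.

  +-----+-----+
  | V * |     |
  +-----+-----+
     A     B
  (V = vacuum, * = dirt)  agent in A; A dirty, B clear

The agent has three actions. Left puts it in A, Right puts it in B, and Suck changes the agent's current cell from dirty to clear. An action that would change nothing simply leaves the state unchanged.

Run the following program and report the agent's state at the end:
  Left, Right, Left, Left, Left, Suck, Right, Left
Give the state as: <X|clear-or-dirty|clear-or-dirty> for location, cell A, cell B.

1) do Left; now <A|dirty|clear>
2) do Right; now <B|dirty|clear>
3) do Left; now <A|dirty|clear>
4) do Left; now <A|dirty|clear>
5) do Left; now <A|dirty|clear>
6) do Suck; now <A|clear|clear>
7) do Right; now <B|clear|clear>
8) do Left; now <A|clear|clear>

<A|clear|clear>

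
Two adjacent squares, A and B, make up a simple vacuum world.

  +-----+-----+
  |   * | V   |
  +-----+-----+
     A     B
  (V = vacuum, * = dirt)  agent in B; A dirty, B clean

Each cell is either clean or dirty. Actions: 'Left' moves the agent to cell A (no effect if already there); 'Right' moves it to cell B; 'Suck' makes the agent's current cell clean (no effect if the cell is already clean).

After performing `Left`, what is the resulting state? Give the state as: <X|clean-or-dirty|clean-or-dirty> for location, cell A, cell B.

<A|dirty|clean>

start: <B|dirty|clean>
1) do Left; now <A|dirty|clean>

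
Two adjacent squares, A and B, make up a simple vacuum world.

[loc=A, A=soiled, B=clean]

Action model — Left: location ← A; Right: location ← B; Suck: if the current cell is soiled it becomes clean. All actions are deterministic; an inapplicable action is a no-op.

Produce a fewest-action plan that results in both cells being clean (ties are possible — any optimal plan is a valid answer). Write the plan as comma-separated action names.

Suck

t=1 Suck ⇒ in A — A clean, B clean
min 1: A is soiled, one Suck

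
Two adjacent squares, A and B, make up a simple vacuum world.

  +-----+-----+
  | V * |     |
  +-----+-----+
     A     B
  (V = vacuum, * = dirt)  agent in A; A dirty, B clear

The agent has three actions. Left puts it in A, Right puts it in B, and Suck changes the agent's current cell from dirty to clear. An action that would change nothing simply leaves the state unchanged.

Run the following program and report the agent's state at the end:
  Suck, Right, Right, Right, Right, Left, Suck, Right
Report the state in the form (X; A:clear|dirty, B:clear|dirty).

1) do Suck; now (A; A:clear, B:clear)
2) do Right; now (B; A:clear, B:clear)
3) do Right; now (B; A:clear, B:clear)
4) do Right; now (B; A:clear, B:clear)
5) do Right; now (B; A:clear, B:clear)
6) do Left; now (A; A:clear, B:clear)
7) do Suck; now (A; A:clear, B:clear)
8) do Right; now (B; A:clear, B:clear)

(B; A:clear, B:clear)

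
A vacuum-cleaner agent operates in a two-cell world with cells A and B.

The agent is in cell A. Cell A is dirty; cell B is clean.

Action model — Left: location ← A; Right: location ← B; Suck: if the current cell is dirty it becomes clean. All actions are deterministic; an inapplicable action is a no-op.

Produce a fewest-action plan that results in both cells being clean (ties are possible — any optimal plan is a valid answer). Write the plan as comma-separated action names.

Suck

[1] after Suck: (A; A:clean, B:clean)
min 1: A is dirty, one Suck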